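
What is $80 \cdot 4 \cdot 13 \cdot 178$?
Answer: $740480$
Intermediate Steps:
$80 \cdot 4 \cdot 13 \cdot 178 = 80 \cdot 52 \cdot 178 = 4160 \cdot 178 = 740480$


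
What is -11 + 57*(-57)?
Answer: -3260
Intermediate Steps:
-11 + 57*(-57) = -11 - 3249 = -3260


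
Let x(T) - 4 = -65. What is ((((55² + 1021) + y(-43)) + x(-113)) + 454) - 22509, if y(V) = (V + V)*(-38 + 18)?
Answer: -16350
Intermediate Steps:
y(V) = -40*V (y(V) = (2*V)*(-20) = -40*V)
x(T) = -61 (x(T) = 4 - 65 = -61)
((((55² + 1021) + y(-43)) + x(-113)) + 454) - 22509 = ((((55² + 1021) - 40*(-43)) - 61) + 454) - 22509 = ((((3025 + 1021) + 1720) - 61) + 454) - 22509 = (((4046 + 1720) - 61) + 454) - 22509 = ((5766 - 61) + 454) - 22509 = (5705 + 454) - 22509 = 6159 - 22509 = -16350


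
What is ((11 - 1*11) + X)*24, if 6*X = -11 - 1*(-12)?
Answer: 4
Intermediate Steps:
X = ⅙ (X = (-11 - 1*(-12))/6 = (-11 + 12)/6 = (⅙)*1 = ⅙ ≈ 0.16667)
((11 - 1*11) + X)*24 = ((11 - 1*11) + ⅙)*24 = ((11 - 11) + ⅙)*24 = (0 + ⅙)*24 = (⅙)*24 = 4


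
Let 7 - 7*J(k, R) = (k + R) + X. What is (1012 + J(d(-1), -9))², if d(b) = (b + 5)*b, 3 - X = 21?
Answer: 50722884/49 ≈ 1.0352e+6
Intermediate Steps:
X = -18 (X = 3 - 1*21 = 3 - 21 = -18)
d(b) = b*(5 + b) (d(b) = (5 + b)*b = b*(5 + b))
J(k, R) = 25/7 - R/7 - k/7 (J(k, R) = 1 - ((k + R) - 18)/7 = 1 - ((R + k) - 18)/7 = 1 - (-18 + R + k)/7 = 1 + (18/7 - R/7 - k/7) = 25/7 - R/7 - k/7)
(1012 + J(d(-1), -9))² = (1012 + (25/7 - ⅐*(-9) - (-1)*(5 - 1)/7))² = (1012 + (25/7 + 9/7 - (-1)*4/7))² = (1012 + (25/7 + 9/7 - ⅐*(-4)))² = (1012 + (25/7 + 9/7 + 4/7))² = (1012 + 38/7)² = (7122/7)² = 50722884/49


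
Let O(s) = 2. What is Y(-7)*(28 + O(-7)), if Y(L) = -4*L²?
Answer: -5880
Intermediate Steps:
Y(-7)*(28 + O(-7)) = (-4*(-7)²)*(28 + 2) = -4*49*30 = -196*30 = -5880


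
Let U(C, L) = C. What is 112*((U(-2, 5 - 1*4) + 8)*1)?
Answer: 672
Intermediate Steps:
112*((U(-2, 5 - 1*4) + 8)*1) = 112*((-2 + 8)*1) = 112*(6*1) = 112*6 = 672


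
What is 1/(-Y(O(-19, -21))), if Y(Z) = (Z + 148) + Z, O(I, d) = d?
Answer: -1/106 ≈ -0.0094340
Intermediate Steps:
Y(Z) = 148 + 2*Z (Y(Z) = (148 + Z) + Z = 148 + 2*Z)
1/(-Y(O(-19, -21))) = 1/(-(148 + 2*(-21))) = 1/(-(148 - 42)) = 1/(-1*106) = 1/(-106) = -1/106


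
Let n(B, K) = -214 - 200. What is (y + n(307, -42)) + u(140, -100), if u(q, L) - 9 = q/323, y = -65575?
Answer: -21311400/323 ≈ -65980.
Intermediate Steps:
n(B, K) = -414
u(q, L) = 9 + q/323
(y + n(307, -42)) + u(140, -100) = (-65575 - 414) + (9 + (1/323)*140) = -65989 + (9 + 140/323) = -65989 + 3047/323 = -21311400/323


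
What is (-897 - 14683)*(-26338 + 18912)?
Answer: 115697080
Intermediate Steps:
(-897 - 14683)*(-26338 + 18912) = -15580*(-7426) = 115697080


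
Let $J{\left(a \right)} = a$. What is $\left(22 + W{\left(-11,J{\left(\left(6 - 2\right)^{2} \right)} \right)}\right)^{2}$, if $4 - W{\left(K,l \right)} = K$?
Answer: $1369$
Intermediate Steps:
$W{\left(K,l \right)} = 4 - K$
$\left(22 + W{\left(-11,J{\left(\left(6 - 2\right)^{2} \right)} \right)}\right)^{2} = \left(22 + \left(4 - -11\right)\right)^{2} = \left(22 + \left(4 + 11\right)\right)^{2} = \left(22 + 15\right)^{2} = 37^{2} = 1369$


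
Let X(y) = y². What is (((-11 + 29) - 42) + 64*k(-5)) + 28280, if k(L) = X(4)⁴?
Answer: 4222560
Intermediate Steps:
k(L) = 65536 (k(L) = (4²)⁴ = 16⁴ = 65536)
(((-11 + 29) - 42) + 64*k(-5)) + 28280 = (((-11 + 29) - 42) + 64*65536) + 28280 = ((18 - 42) + 4194304) + 28280 = (-24 + 4194304) + 28280 = 4194280 + 28280 = 4222560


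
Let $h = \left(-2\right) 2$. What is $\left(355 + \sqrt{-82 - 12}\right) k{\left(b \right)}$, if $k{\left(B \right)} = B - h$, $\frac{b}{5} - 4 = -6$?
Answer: $-2130 - 6 i \sqrt{94} \approx -2130.0 - 58.172 i$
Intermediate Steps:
$h = -4$
$b = -10$ ($b = 20 + 5 \left(-6\right) = 20 - 30 = -10$)
$k{\left(B \right)} = 4 + B$ ($k{\left(B \right)} = B - -4 = B + 4 = 4 + B$)
$\left(355 + \sqrt{-82 - 12}\right) k{\left(b \right)} = \left(355 + \sqrt{-82 - 12}\right) \left(4 - 10\right) = \left(355 + \sqrt{-94}\right) \left(-6\right) = \left(355 + i \sqrt{94}\right) \left(-6\right) = -2130 - 6 i \sqrt{94}$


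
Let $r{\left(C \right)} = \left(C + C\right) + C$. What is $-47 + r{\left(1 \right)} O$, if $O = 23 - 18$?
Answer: $-32$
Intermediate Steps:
$O = 5$ ($O = 23 - 18 = 5$)
$r{\left(C \right)} = 3 C$ ($r{\left(C \right)} = 2 C + C = 3 C$)
$-47 + r{\left(1 \right)} O = -47 + 3 \cdot 1 \cdot 5 = -47 + 3 \cdot 5 = -47 + 15 = -32$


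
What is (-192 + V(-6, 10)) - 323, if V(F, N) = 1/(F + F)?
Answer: -6181/12 ≈ -515.08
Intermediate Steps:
V(F, N) = 1/(2*F)
(-192 + V(-6, 10)) - 323 = (-192 + (1/2)/(-6)) - 323 = (-192 + (1/2)*(-1/6)) - 323 = (-192 - 1/12) - 323 = -2305/12 - 323 = -6181/12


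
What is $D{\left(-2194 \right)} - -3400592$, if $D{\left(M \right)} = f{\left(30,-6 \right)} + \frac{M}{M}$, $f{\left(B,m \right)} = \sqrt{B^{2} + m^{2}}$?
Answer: $3400593 + 6 \sqrt{26} \approx 3.4006 \cdot 10^{6}$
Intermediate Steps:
$D{\left(M \right)} = 1 + 6 \sqrt{26}$ ($D{\left(M \right)} = \sqrt{30^{2} + \left(-6\right)^{2}} + \frac{M}{M} = \sqrt{900 + 36} + 1 = \sqrt{936} + 1 = 6 \sqrt{26} + 1 = 1 + 6 \sqrt{26}$)
$D{\left(-2194 \right)} - -3400592 = \left(1 + 6 \sqrt{26}\right) - -3400592 = \left(1 + 6 \sqrt{26}\right) + 3400592 = 3400593 + 6 \sqrt{26}$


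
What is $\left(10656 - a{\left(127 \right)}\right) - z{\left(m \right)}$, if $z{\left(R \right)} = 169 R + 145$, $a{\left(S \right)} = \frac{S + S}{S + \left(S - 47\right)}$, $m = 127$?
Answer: $- \frac{2267318}{207} \approx -10953.0$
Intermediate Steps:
$a{\left(S \right)} = \frac{2 S}{-47 + 2 S}$ ($a{\left(S \right)} = \frac{2 S}{S + \left(-47 + S\right)} = \frac{2 S}{-47 + 2 S}$)
$z{\left(R \right)} = 145 + 169 R$
$\left(10656 - a{\left(127 \right)}\right) - z{\left(m \right)} = \left(10656 - 2 \cdot 127 \frac{1}{-47 + 2 \cdot 127}\right) - \left(145 + 169 \cdot 127\right) = \left(10656 - 2 \cdot 127 \frac{1}{-47 + 254}\right) - \left(145 + 21463\right) = \left(10656 - 2 \cdot 127 \cdot \frac{1}{207}\right) - 21608 = \left(10656 - \frac{254}{207}\right) - 21608 = \frac{2205538}{207} - 21608 = - \frac{2267318}{207}$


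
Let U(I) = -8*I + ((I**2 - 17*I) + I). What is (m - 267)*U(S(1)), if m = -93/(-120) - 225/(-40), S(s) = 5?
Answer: 24757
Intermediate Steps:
U(I) = I**2 - 24*I (U(I) = -8*I + (I**2 - 16*I) = I**2 - 24*I)
m = 32/5 (m = -93*(-1/120) - 225*(-1/40) = 31/40 + 45/8 = 32/5 ≈ 6.4000)
(m - 267)*U(S(1)) = (32/5 - 267)*(5*(-24 + 5)) = -1303*(-19) = -1303/5*(-95) = 24757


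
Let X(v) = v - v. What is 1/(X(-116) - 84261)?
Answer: -1/84261 ≈ -1.1868e-5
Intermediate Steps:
X(v) = 0
1/(X(-116) - 84261) = 1/(0 - 84261) = 1/(-84261) = -1/84261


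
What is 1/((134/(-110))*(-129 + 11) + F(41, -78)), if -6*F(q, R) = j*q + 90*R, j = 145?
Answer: 330/106561 ≈ 0.0030968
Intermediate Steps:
F(q, R) = -15*R - 145*q/6 (F(q, R) = -(145*q + 90*R)/6 = -(90*R + 145*q)/6 = -15*R - 145*q/6)
1/((134/(-110))*(-129 + 11) + F(41, -78)) = 1/((134/(-110))*(-129 + 11) + (-15*(-78) - 145/6*41)) = 1/((134*(-1/110))*(-118) + (1170 - 5945/6)) = 1/(-67/55*(-118) + 1075/6) = 1/(7906/55 + 1075/6) = 1/(106561/330) = 330/106561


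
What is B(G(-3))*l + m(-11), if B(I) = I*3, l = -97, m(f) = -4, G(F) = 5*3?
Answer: -4369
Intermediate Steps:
G(F) = 15
B(I) = 3*I
B(G(-3))*l + m(-11) = (3*15)*(-97) - 4 = 45*(-97) - 4 = -4365 - 4 = -4369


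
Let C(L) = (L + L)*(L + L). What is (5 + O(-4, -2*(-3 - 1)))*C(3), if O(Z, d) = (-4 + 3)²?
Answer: 216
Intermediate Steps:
O(Z, d) = 1 (O(Z, d) = (-1)² = 1)
C(L) = 4*L² (C(L) = (2*L)*(2*L) = 4*L²)
(5 + O(-4, -2*(-3 - 1)))*C(3) = (5 + 1)*(4*3²) = 6*(4*9) = 6*36 = 216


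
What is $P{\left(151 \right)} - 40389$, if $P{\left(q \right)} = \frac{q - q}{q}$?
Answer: $-40389$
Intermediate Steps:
$P{\left(q \right)} = 0$ ($P{\left(q \right)} = \frac{0}{q} = 0$)
$P{\left(151 \right)} - 40389 = 0 - 40389 = -40389$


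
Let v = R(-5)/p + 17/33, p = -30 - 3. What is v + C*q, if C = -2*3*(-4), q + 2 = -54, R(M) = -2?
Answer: -44333/33 ≈ -1343.4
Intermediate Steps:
p = -33
q = -56 (q = -2 - 54 = -56)
C = 24 (C = -6*(-4) = 24)
v = 19/33 (v = -2/(-33) + 17/33 = -2*(-1/33) + 17*(1/33) = 2/33 + 17/33 = 19/33 ≈ 0.57576)
v + C*q = 19/33 + 24*(-56) = 19/33 - 1344 = -44333/33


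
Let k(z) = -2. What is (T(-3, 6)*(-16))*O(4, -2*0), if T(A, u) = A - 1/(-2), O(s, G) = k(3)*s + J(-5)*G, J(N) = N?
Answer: -320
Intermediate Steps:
O(s, G) = -5*G - 2*s (O(s, G) = -2*s - 5*G = -5*G - 2*s)
T(A, u) = 1/2 + A (T(A, u) = A - 1*(-1/2) = A + 1/2 = 1/2 + A)
(T(-3, 6)*(-16))*O(4, -2*0) = ((1/2 - 3)*(-16))*(-(-10)*0 - 2*4) = (-5/2*(-16))*(-5*0 - 8) = 40*(0 - 8) = 40*(-8) = -320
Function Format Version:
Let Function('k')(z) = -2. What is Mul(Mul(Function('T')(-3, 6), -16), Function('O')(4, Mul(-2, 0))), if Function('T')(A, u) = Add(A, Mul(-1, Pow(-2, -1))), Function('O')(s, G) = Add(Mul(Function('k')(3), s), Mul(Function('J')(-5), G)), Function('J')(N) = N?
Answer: -320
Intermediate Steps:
Function('O')(s, G) = Add(Mul(-5, G), Mul(-2, s)) (Function('O')(s, G) = Add(Mul(-2, s), Mul(-5, G)) = Add(Mul(-5, G), Mul(-2, s)))
Function('T')(A, u) = Add(Rational(1, 2), A) (Function('T')(A, u) = Add(A, Mul(-1, Rational(-1, 2))) = Add(A, Rational(1, 2)) = Add(Rational(1, 2), A))
Mul(Mul(Function('T')(-3, 6), -16), Function('O')(4, Mul(-2, 0))) = Mul(Mul(Add(Rational(1, 2), -3), -16), Add(Mul(-5, Mul(-2, 0)), Mul(-2, 4))) = Mul(Mul(Rational(-5, 2), -16), Add(Mul(-5, 0), -8)) = Mul(40, Add(0, -8)) = Mul(40, -8) = -320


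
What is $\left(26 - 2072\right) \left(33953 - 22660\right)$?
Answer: $-23105478$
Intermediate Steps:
$\left(26 - 2072\right) \left(33953 - 22660\right) = \left(-2046\right) 11293 = -23105478$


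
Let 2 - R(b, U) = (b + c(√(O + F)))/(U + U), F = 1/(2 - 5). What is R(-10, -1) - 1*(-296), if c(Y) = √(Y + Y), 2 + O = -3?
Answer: 293 + (-1)^(¼)*√2*3^(¾)/3 ≈ 293.76 + 0.75984*I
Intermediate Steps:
O = -5 (O = -2 - 3 = -5)
F = -⅓ (F = 1/(-3) = -⅓ ≈ -0.33333)
c(Y) = √2*√Y (c(Y) = √(2*Y) = √2*√Y)
R(b, U) = 2 - (b + 2*√2*3^(¾)*√I/3)/(2*U) (R(b, U) = 2 - (b + √2*√(√(-5 - ⅓)))/(U + U) = 2 - (b + √2*√(√(-16/3)))/(2*U) = 2 - (b + √2*√(4*I*√3/3))*1/(2*U) = 2 - (b + √2*(2*3^(¾)*√I/3))*1/(2*U) = 2 - (b + 2*√2*3^(¾)*√I/3)*1/(2*U) = 2 - (b + 2*√2*3^(¾)*√I/3)/(2*U))
R(-10, -1) - 1*(-296) = (⅙)*(-3*(-10) + 12*(-1) - 2*3^(¾)*(1 + I))/(-1) - 1*(-296) = (⅙)*(-1)*(30 - 12 - 2*3^(¾)*(1 + I)) + 296 = (⅙)*(-1)*(18 - 2*3^(¾)*(1 + I)) + 296 = (-3 + 3^(¾)*(1 + I)/3) + 296 = 293 + 3^(¾)*(1 + I)/3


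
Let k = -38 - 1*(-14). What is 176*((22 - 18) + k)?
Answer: -3520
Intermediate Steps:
k = -24 (k = -38 + 14 = -24)
176*((22 - 18) + k) = 176*((22 - 18) - 24) = 176*(4 - 24) = 176*(-20) = -3520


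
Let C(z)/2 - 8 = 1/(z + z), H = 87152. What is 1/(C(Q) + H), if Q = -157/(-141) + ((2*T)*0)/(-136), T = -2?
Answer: 157/13685517 ≈ 1.1472e-5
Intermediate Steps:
Q = 157/141 (Q = -157/(-141) + ((2*(-2))*0)/(-136) = -157*(-1/141) - 4*0*(-1/136) = 157/141 + 0*(-1/136) = 157/141 + 0 = 157/141 ≈ 1.1135)
C(z) = 16 + 1/z (C(z) = 16 + 2/(z + z) = 16 + 2/((2*z)) = 16 + 2*(1/(2*z)) = 16 + 1/z)
1/(C(Q) + H) = 1/((16 + 1/(157/141)) + 87152) = 1/((16 + 141/157) + 87152) = 1/(2653/157 + 87152) = 1/(13685517/157) = 157/13685517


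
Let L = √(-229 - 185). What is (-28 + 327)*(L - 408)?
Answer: -121992 + 897*I*√46 ≈ -1.2199e+5 + 6083.8*I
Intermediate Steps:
L = 3*I*√46 (L = √(-414) = 3*I*√46 ≈ 20.347*I)
(-28 + 327)*(L - 408) = (-28 + 327)*(3*I*√46 - 408) = 299*(-408 + 3*I*√46) = -121992 + 897*I*√46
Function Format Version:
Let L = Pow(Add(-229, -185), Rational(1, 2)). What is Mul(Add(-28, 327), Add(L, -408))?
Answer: Add(-121992, Mul(897, I, Pow(46, Rational(1, 2)))) ≈ Add(-1.2199e+5, Mul(6083.8, I))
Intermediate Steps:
L = Mul(3, I, Pow(46, Rational(1, 2))) (L = Pow(-414, Rational(1, 2)) = Mul(3, I, Pow(46, Rational(1, 2))) ≈ Mul(20.347, I))
Mul(Add(-28, 327), Add(L, -408)) = Mul(Add(-28, 327), Add(Mul(3, I, Pow(46, Rational(1, 2))), -408)) = Mul(299, Add(-408, Mul(3, I, Pow(46, Rational(1, 2))))) = Add(-121992, Mul(897, I, Pow(46, Rational(1, 2))))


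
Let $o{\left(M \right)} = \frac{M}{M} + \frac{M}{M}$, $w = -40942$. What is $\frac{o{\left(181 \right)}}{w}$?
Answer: $- \frac{1}{20471} \approx -4.885 \cdot 10^{-5}$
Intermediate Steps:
$o{\left(M \right)} = 2$ ($o{\left(M \right)} = 1 + 1 = 2$)
$\frac{o{\left(181 \right)}}{w} = \frac{2}{-40942} = 2 \left(- \frac{1}{40942}\right) = - \frac{1}{20471}$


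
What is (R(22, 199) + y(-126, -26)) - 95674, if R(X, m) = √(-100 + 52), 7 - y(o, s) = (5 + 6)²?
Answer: -95788 + 4*I*√3 ≈ -95788.0 + 6.9282*I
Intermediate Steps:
y(o, s) = -114 (y(o, s) = 7 - (5 + 6)² = 7 - 1*11² = 7 - 1*121 = 7 - 121 = -114)
R(X, m) = 4*I*√3 (R(X, m) = √(-48) = 4*I*√3)
(R(22, 199) + y(-126, -26)) - 95674 = (4*I*√3 - 114) - 95674 = (-114 + 4*I*√3) - 95674 = -95788 + 4*I*√3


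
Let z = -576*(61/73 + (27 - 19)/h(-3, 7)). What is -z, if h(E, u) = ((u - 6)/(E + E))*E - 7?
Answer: -216000/949 ≈ -227.61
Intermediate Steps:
h(E, u) = -10 + u/2 (h(E, u) = ((-6 + u)/((2*E)))*E - 7 = ((-6 + u)*(1/(2*E)))*E - 7 = ((-6 + u)/(2*E))*E - 7 = (-3 + u/2) - 7 = -10 + u/2)
z = 216000/949 (z = -576*(61/73 + (27 - 19)/(-10 + (1/2)*7)) = -576*(61*(1/73) + 8/(-10 + 7/2)) = -576*(61/73 + 8/(-13/2)) = -576*(61/73 + 8*(-2/13)) = -576*(61/73 - 16/13) = -576*(-375/949) = 216000/949 ≈ 227.61)
-z = -1*216000/949 = -216000/949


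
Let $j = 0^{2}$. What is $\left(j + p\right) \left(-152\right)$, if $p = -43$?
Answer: $6536$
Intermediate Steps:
$j = 0$
$\left(j + p\right) \left(-152\right) = \left(0 - 43\right) \left(-152\right) = \left(-43\right) \left(-152\right) = 6536$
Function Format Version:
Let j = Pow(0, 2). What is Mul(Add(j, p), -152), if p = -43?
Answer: 6536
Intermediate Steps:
j = 0
Mul(Add(j, p), -152) = Mul(Add(0, -43), -152) = Mul(-43, -152) = 6536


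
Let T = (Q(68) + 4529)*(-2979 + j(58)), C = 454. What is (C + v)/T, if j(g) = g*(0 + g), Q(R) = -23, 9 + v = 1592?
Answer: 97/82610 ≈ 0.0011742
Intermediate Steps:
v = 1583 (v = -9 + 1592 = 1583)
j(g) = g² (j(g) = g*g = g²)
T = 1734810 (T = (-23 + 4529)*(-2979 + 58²) = 4506*(-2979 + 3364) = 4506*385 = 1734810)
(C + v)/T = (454 + 1583)/1734810 = 2037*(1/1734810) = 97/82610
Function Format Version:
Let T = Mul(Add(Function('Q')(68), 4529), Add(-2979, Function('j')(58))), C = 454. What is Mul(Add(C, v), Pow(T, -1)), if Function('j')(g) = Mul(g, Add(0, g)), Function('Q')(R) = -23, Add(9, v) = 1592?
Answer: Rational(97, 82610) ≈ 0.0011742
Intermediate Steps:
v = 1583 (v = Add(-9, 1592) = 1583)
Function('j')(g) = Pow(g, 2) (Function('j')(g) = Mul(g, g) = Pow(g, 2))
T = 1734810 (T = Mul(Add(-23, 4529), Add(-2979, Pow(58, 2))) = Mul(4506, Add(-2979, 3364)) = Mul(4506, 385) = 1734810)
Mul(Add(C, v), Pow(T, -1)) = Mul(Add(454, 1583), Pow(1734810, -1)) = Mul(2037, Rational(1, 1734810)) = Rational(97, 82610)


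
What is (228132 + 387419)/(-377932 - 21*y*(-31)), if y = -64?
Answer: -615551/419596 ≈ -1.4670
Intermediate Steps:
(228132 + 387419)/(-377932 - 21*y*(-31)) = (228132 + 387419)/(-377932 - 21*(-64)*(-31)) = 615551/(-377932 + 1344*(-31)) = 615551/(-377932 - 41664) = 615551/(-419596) = 615551*(-1/419596) = -615551/419596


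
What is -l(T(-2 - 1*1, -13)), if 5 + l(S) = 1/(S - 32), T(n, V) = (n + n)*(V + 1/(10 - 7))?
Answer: 219/44 ≈ 4.9773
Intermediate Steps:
T(n, V) = 2*n*(⅓ + V) (T(n, V) = (2*n)*(V + 1/3) = (2*n)*(V + ⅓) = (2*n)*(⅓ + V) = 2*n*(⅓ + V))
l(S) = -5 + 1/(-32 + S) (l(S) = -5 + 1/(S - 32) = -5 + 1/(-32 + S))
-l(T(-2 - 1*1, -13)) = -(161 - 10*(-2 - 1*1)*(1 + 3*(-13))/3)/(-32 + 2*(-2 - 1*1)*(1 + 3*(-13))/3) = -(161 - 10*(-2 - 1)*(1 - 39)/3)/(-32 + 2*(-2 - 1)*(1 - 39)/3) = -(161 - 10*(-3)*(-38)/3)/(-32 + (⅔)*(-3)*(-38)) = -(161 - 5*76)/(-32 + 76) = -(161 - 380)/44 = -(-219)/44 = -1*(-219/44) = 219/44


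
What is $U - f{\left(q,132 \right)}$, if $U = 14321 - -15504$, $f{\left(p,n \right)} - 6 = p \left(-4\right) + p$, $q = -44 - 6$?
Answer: $29669$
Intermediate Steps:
$q = -50$ ($q = -44 - 6 = -50$)
$f{\left(p,n \right)} = 6 - 3 p$ ($f{\left(p,n \right)} = 6 + \left(p \left(-4\right) + p\right) = 6 + \left(- 4 p + p\right) = 6 - 3 p$)
$U = 29825$ ($U = 14321 + 15504 = 29825$)
$U - f{\left(q,132 \right)} = 29825 - \left(6 - -150\right) = 29825 - \left(6 + 150\right) = 29825 - 156 = 29669$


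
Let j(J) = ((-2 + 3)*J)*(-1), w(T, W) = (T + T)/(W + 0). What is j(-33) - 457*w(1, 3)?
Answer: -815/3 ≈ -271.67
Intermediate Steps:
w(T, W) = 2*T/W (w(T, W) = (2*T)/W = 2*T/W)
j(J) = -J (j(J) = (1*J)*(-1) = J*(-1) = -J)
j(-33) - 457*w(1, 3) = -1*(-33) - 914/3 = 33 - 914/3 = -815/3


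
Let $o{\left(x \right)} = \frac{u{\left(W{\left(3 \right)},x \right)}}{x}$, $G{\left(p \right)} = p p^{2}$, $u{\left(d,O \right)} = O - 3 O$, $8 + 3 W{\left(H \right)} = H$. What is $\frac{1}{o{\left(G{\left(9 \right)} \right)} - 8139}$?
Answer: $- \frac{1}{8141} \approx -0.00012283$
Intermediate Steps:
$W{\left(H \right)} = - \frac{8}{3} + \frac{H}{3}$
$u{\left(d,O \right)} = - 2 O$
$G{\left(p \right)} = p^{3}$
$o{\left(x \right)} = -2$ ($o{\left(x \right)} = \frac{\left(-2\right) x}{x} = -2$)
$\frac{1}{o{\left(G{\left(9 \right)} \right)} - 8139} = \frac{1}{-2 - 8139} = \frac{1}{-8141} = - \frac{1}{8141}$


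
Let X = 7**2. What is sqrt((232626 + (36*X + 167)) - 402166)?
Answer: I*sqrt(167609) ≈ 409.4*I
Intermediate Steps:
X = 49
sqrt((232626 + (36*X + 167)) - 402166) = sqrt((232626 + (36*49 + 167)) - 402166) = sqrt((232626 + (1764 + 167)) - 402166) = sqrt((232626 + 1931) - 402166) = sqrt(234557 - 402166) = sqrt(-167609) = I*sqrt(167609)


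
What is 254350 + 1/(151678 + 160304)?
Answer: 79352621701/311982 ≈ 2.5435e+5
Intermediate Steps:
254350 + 1/(151678 + 160304) = 254350 + 1/311982 = 79352621701/311982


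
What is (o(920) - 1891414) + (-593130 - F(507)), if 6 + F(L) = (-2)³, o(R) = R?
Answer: -2483610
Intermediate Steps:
F(L) = -14 (F(L) = -6 + (-2)³ = -6 - 8 = -14)
(o(920) - 1891414) + (-593130 - F(507)) = (920 - 1891414) + (-593130 - 1*(-14)) = -1890494 + (-593130 + 14) = -1890494 - 593116 = -2483610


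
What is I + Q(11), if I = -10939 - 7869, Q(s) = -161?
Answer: -18969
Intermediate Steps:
I = -18808
I + Q(11) = -18808 - 161 = -18969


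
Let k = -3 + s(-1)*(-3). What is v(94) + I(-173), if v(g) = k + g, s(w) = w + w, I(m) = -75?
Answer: 22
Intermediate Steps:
s(w) = 2*w
k = 3 (k = -3 + (2*(-1))*(-3) = -3 - 2*(-3) = -3 + 6 = 3)
v(g) = 3 + g
v(94) + I(-173) = (3 + 94) - 75 = 97 - 75 = 22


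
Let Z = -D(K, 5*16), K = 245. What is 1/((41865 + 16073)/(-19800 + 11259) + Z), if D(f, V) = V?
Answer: -8541/741218 ≈ -0.011523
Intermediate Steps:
Z = -80 (Z = -5*16 = -1*80 = -80)
1/((41865 + 16073)/(-19800 + 11259) + Z) = 1/((41865 + 16073)/(-19800 + 11259) - 80) = 1/(57938/(-8541) - 80) = 1/(57938*(-1/8541) - 80) = 1/(-57938/8541 - 80) = 1/(-741218/8541) = -8541/741218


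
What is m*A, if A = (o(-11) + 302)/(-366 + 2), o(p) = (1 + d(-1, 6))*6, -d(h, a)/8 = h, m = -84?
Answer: 1068/13 ≈ 82.154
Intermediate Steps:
d(h, a) = -8*h
o(p) = 54 (o(p) = (1 - 8*(-1))*6 = (1 + 8)*6 = 9*6 = 54)
A = -89/91 (A = (54 + 302)/(-366 + 2) = 356/(-364) = 356*(-1/364) = -89/91 ≈ -0.97802)
m*A = -84*(-89/91) = 1068/13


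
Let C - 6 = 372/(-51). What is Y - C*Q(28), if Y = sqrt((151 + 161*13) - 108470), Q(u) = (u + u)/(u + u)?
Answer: 22/17 + I*sqrt(106226) ≈ 1.2941 + 325.92*I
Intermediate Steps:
C = -22/17 (C = 6 + 372/(-51) = 6 + 372*(-1/51) = 6 - 124/17 = -22/17 ≈ -1.2941)
Q(u) = 1 (Q(u) = (2*u)/((2*u)) = (2*u)*(1/(2*u)) = 1)
Y = I*sqrt(106226) (Y = sqrt((151 + 2093) - 108470) = sqrt(2244 - 108470) = sqrt(-106226) = I*sqrt(106226) ≈ 325.92*I)
Y - C*Q(28) = I*sqrt(106226) - (-22)/17 = I*sqrt(106226) - 1*(-22/17) = I*sqrt(106226) + 22/17 = 22/17 + I*sqrt(106226)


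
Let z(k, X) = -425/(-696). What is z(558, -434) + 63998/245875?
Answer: 149039483/171129000 ≈ 0.87092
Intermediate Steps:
z(k, X) = 425/696 (z(k, X) = -425*(-1/696) = 425/696)
z(558, -434) + 63998/245875 = 425/696 + 63998/245875 = 149039483/171129000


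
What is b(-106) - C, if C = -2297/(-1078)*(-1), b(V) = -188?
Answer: -200367/1078 ≈ -185.87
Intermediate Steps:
C = -2297/1078 (C = -2297*(-1/1078)*(-1) = (2297/1078)*(-1) = -2297/1078 ≈ -2.1308)
b(-106) - C = -188 - 1*(-2297/1078) = -188 + 2297/1078 = -200367/1078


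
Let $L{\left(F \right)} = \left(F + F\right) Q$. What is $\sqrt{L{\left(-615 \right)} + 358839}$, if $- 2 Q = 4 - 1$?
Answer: $6 \sqrt{10019} \approx 600.57$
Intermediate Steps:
$Q = - \frac{3}{2}$ ($Q = - \frac{4 - 1}{2} = \left(- \frac{1}{2}\right) 3 = - \frac{3}{2} \approx -1.5$)
$L{\left(F \right)} = - 3 F$ ($L{\left(F \right)} = \left(F + F\right) \left(- \frac{3}{2}\right) = 2 F \left(- \frac{3}{2}\right) = - 3 F$)
$\sqrt{L{\left(-615 \right)} + 358839} = \sqrt{\left(-3\right) \left(-615\right) + 358839} = \sqrt{1845 + 358839} = \sqrt{360684} = 6 \sqrt{10019}$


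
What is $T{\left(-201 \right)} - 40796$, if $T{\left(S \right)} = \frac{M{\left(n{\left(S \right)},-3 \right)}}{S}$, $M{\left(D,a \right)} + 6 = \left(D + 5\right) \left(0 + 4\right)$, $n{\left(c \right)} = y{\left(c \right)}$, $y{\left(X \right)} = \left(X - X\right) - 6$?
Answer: $- \frac{8199986}{201} \approx -40796.0$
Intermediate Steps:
$y{\left(X \right)} = -6$ ($y{\left(X \right)} = 0 - 6 = -6$)
$n{\left(c \right)} = -6$
$M{\left(D,a \right)} = 14 + 4 D$ ($M{\left(D,a \right)} = -6 + \left(D + 5\right) \left(0 + 4\right) = -6 + \left(5 + D\right) 4 = -6 + \left(20 + 4 D\right) = 14 + 4 D$)
$T{\left(S \right)} = - \frac{10}{S}$ ($T{\left(S \right)} = \frac{14 + 4 \left(-6\right)}{S} = \frac{14 - 24}{S} = - \frac{10}{S}$)
$T{\left(-201 \right)} - 40796 = - \frac{10}{-201} - 40796 = \left(-10\right) \left(- \frac{1}{201}\right) - 40796 = \frac{10}{201} - 40796 = - \frac{8199986}{201}$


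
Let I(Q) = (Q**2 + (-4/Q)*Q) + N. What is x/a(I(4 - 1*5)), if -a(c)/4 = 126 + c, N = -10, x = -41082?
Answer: 20541/226 ≈ 90.889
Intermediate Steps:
I(Q) = -14 + Q**2 (I(Q) = (Q**2 + (-4/Q)*Q) - 10 = (Q**2 - 4) - 10 = (-4 + Q**2) - 10 = -14 + Q**2)
a(c) = -504 - 4*c (a(c) = -4*(126 + c) = -504 - 4*c)
x/a(I(4 - 1*5)) = -41082/(-504 - 4*(-14 + (4 - 1*5)**2)) = -41082/(-504 - 4*(-14 + (4 - 5)**2)) = -41082/(-504 - 4*(-14 + (-1)**2)) = -41082/(-504 - 4*(-14 + 1)) = -41082/(-504 - 4*(-13)) = -41082/(-504 + 52) = -41082/(-452) = -41082*(-1/452) = 20541/226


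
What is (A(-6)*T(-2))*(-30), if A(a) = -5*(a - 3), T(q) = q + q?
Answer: 5400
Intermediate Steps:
T(q) = 2*q
A(a) = 15 - 5*a (A(a) = -5*(-3 + a) = 15 - 5*a)
(A(-6)*T(-2))*(-30) = ((15 - 5*(-6))*(2*(-2)))*(-30) = ((15 + 30)*(-4))*(-30) = (45*(-4))*(-30) = -180*(-30) = 5400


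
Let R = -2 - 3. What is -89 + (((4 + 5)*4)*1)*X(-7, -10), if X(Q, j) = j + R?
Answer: -629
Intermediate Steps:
R = -5
X(Q, j) = -5 + j (X(Q, j) = j - 5 = -5 + j)
-89 + (((4 + 5)*4)*1)*X(-7, -10) = -89 + (((4 + 5)*4)*1)*(-5 - 10) = -89 + ((9*4)*1)*(-15) = -89 + (36*1)*(-15) = -89 + 36*(-15) = -89 - 540 = -629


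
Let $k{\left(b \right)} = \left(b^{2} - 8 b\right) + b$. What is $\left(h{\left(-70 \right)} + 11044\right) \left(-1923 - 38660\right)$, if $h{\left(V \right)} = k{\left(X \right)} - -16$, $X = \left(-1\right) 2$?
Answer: $-449578474$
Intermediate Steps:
$X = -2$
$k{\left(b \right)} = b^{2} - 7 b$
$h{\left(V \right)} = 34$ ($h{\left(V \right)} = - 2 \left(-7 - 2\right) - -16 = \left(-2\right) \left(-9\right) + 16 = 18 + 16 = 34$)
$\left(h{\left(-70 \right)} + 11044\right) \left(-1923 - 38660\right) = \left(34 + 11044\right) \left(-1923 - 38660\right) = 11078 \left(-40583\right) = -449578474$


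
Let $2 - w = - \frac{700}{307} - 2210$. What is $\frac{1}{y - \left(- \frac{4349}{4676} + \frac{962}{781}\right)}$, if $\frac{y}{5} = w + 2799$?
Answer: $\frac{1121150492}{28102869187959} \approx 3.9895 \cdot 10^{-5}$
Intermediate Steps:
$w = \frac{679784}{307}$ ($w = 2 - \left(- \frac{700}{307} - 2210\right) = 2 - - \frac{679170}{307} = 2 + \frac{679170}{307} = \frac{679784}{307} \approx 2214.3$)
$y = \frac{7695385}{307}$ ($y = 5 \left(\frac{679784}{307} + 2799\right) = 5 \cdot \frac{1539077}{307} = \frac{7695385}{307} \approx 25066.0$)
$\frac{1}{y - \left(- \frac{4349}{4676} + \frac{962}{781}\right)} = \frac{1}{\frac{7695385}{307} - \left(- \frac{4349}{4676} + \frac{962}{781}\right)} = \frac{1}{\frac{7695385}{307} - \frac{1101743}{3651956}} = \frac{1}{\frac{28102869187959}{1121150492}} = \frac{1121150492}{28102869187959}$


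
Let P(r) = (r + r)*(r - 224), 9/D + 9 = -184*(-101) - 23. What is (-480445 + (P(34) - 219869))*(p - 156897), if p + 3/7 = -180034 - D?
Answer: 5201290220667517/21644 ≈ 2.4031e+11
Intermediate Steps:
D = 3/6184 (D = 9/(-9 + (-184*(-101) - 23)) = 9/(-9 + (18584 - 23)) = 9/(-9 + 18561) = 9/18552 = 9*(1/18552) = 3/6184 ≈ 0.00048512)
P(r) = 2*r*(-224 + r) (P(r) = (2*r)*(-224 + r) = 2*r*(-224 + r))
p = -7793330365/43288 (p = -3/7 + (-180034 - 1*3/6184) = -3/7 + (-180034 - 3/6184) = -3/7 - 1113330259/6184 = -7793330365/43288 ≈ -1.8003e+5)
(-480445 + (P(34) - 219869))*(p - 156897) = (-480445 + (2*34*(-224 + 34) - 219869))*(-7793330365/43288 - 156897) = (-480445 + (2*34*(-190) - 219869))*(-14585087701/43288) = (-480445 + (-12920 - 219869))*(-14585087701/43288) = (-480445 - 232789)*(-14585087701/43288) = -713234*(-14585087701/43288) = 5201290220667517/21644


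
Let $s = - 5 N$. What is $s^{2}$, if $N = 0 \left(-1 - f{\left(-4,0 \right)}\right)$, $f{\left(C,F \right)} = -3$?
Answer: $0$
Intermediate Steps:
$N = 0$ ($N = 0 \left(-1 - -3\right) = 0 \left(-1 + 3\right) = 0 \cdot 2 = 0$)
$s = 0$ ($s = \left(-5\right) 0 = 0$)
$s^{2} = 0^{2} = 0$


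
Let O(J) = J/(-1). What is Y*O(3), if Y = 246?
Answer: -738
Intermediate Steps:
O(J) = -J (O(J) = J*(-1) = -J)
Y*O(3) = 246*(-1*3) = 246*(-3) = -738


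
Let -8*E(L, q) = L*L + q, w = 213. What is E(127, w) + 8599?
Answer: 26225/4 ≈ 6556.3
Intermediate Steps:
E(L, q) = -q/8 - L**2/8 (E(L, q) = -(L*L + q)/8 = -(L**2 + q)/8 = -(q + L**2)/8 = -q/8 - L**2/8)
E(127, w) + 8599 = (-1/8*213 - 1/8*127**2) + 8599 = (-213/8 - 1/8*16129) + 8599 = (-213/8 - 16129/8) + 8599 = -8171/4 + 8599 = 26225/4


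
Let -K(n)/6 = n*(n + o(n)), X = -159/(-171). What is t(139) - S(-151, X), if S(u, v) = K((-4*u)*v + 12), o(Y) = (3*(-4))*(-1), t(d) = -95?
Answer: 2182682075/1083 ≈ 2.0154e+6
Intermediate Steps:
o(Y) = 12 (o(Y) = -12*(-1) = 12)
X = 53/57 (X = -159*(-1/171) = 53/57 ≈ 0.92982)
K(n) = -6*n*(12 + n) (K(n) = -6*n*(n + 12) = -6*n*(12 + n))
S(u, v) = -6*(12 - 4*u*v)*(24 - 4*u*v) (S(u, v) = -6*((-4*u)*v + 12)*(12 + ((-4*u)*v + 12)) = -6*(-4*u*v + 12)*(12 + (-4*u*v + 12)) = -6*(12 - 4*u*v)*(12 + (12 - 4*u*v)) = -6*(12 - 4*u*v)*(24 - 4*u*v))
t(139) - S(-151, X) = -95 - (-96)*(-6 - 151*53/57)*(-3 - 151*53/57) = -95 - (-96)*(-6 - 8003/57)*(-3 - 8003/57) = -95 - (-96)*(-8345)*(-8174)/(57*57) = -95 - 1*(-2182784960/1083) = -95 + 2182784960/1083 = 2182682075/1083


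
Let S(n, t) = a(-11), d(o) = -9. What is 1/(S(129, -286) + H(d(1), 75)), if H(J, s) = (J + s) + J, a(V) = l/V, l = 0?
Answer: 1/57 ≈ 0.017544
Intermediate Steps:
a(V) = 0 (a(V) = 0/V = 0)
H(J, s) = s + 2*J
S(n, t) = 0
1/(S(129, -286) + H(d(1), 75)) = 1/(0 + (75 + 2*(-9))) = 1/(0 + (75 - 18)) = 1/(0 + 57) = 1/57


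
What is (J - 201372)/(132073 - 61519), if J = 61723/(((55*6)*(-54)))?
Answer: -3588510763/1257272280 ≈ -2.8542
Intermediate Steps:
J = -61723/17820 (J = 61723/((330*(-54))) = 61723/(-17820) = 61723*(-1/17820) = -61723/17820 ≈ -3.4637)
(J - 201372)/(132073 - 61519) = (-61723/17820 - 201372)/(132073 - 61519) = -3588510763/17820/70554 = -3588510763/17820*1/70554 = -3588510763/1257272280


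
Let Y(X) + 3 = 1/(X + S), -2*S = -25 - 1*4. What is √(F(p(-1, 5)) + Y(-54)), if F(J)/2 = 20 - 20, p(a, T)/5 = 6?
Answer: I*√18881/79 ≈ 1.7393*I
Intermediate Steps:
p(a, T) = 30 (p(a, T) = 5*6 = 30)
F(J) = 0 (F(J) = 2*(20 - 20) = 2*0 = 0)
S = 29/2 (S = -(-25 - 1*4)/2 = -(-25 - 4)/2 = -½*(-29) = 29/2 ≈ 14.500)
Y(X) = -3 + 1/(29/2 + X) (Y(X) = -3 + 1/(X + 29/2) = -3 + 1/(29/2 + X))
√(F(p(-1, 5)) + Y(-54)) = √(0 + (-85 - 6*(-54))/(29 + 2*(-54))) = √(0 + (-85 + 324)/(29 - 108)) = √(0 + 239/(-79)) = √(0 - 1/79*239) = √(0 - 239/79) = √(-239/79) = I*√18881/79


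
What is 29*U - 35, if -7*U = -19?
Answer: 306/7 ≈ 43.714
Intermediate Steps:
U = 19/7 (U = -⅐*(-19) = 19/7 ≈ 2.7143)
29*U - 35 = 29*(19/7) - 35 = 551/7 - 35 = 306/7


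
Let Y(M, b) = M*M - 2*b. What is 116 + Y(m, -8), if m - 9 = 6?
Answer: 357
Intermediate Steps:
m = 15 (m = 9 + 6 = 15)
Y(M, b) = M**2 - 2*b
116 + Y(m, -8) = 116 + (15**2 - 2*(-8)) = 116 + (225 + 16) = 116 + 241 = 357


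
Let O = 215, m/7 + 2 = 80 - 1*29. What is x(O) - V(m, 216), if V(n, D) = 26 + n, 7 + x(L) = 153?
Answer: -223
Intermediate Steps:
m = 343 (m = -14 + 7*(80 - 1*29) = -14 + 7*(80 - 29) = -14 + 7*51 = -14 + 357 = 343)
x(L) = 146 (x(L) = -7 + 153 = 146)
x(O) - V(m, 216) = 146 - (26 + 343) = 146 - 1*369 = 146 - 369 = -223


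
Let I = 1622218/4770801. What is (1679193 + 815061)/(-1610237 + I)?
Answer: -11899589477454/7682118667619 ≈ -1.5490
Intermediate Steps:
I = 1622218/4770801 (I = 1622218*(1/4770801) = 1622218/4770801 ≈ 0.34003)
(1679193 + 815061)/(-1610237 + I) = (1679193 + 815061)/(-1610237 + 1622218/4770801) = 2494254/(-7682118667619/4770801) = 2494254*(-4770801/7682118667619) = -11899589477454/7682118667619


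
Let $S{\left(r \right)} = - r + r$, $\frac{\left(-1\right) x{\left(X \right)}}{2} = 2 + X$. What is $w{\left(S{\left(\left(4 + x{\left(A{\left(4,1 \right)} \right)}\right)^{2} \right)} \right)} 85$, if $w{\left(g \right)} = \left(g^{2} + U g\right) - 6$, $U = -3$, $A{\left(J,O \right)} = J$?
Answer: $-510$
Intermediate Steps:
$x{\left(X \right)} = -4 - 2 X$ ($x{\left(X \right)} = - 2 \left(2 + X\right) = -4 - 2 X$)
$S{\left(r \right)} = 0$
$w{\left(g \right)} = -6 + g^{2} - 3 g$ ($w{\left(g \right)} = \left(g^{2} - 3 g\right) - 6 = -6 + g^{2} - 3 g$)
$w{\left(S{\left(\left(4 + x{\left(A{\left(4,1 \right)} \right)}\right)^{2} \right)} \right)} 85 = \left(-6 + 0^{2} - 0\right) 85 = \left(-6 + 0 + 0\right) 85 = \left(-6\right) 85 = -510$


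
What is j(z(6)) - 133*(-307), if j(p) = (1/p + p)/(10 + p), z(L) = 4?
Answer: 2286553/56 ≈ 40831.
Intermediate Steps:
j(p) = (p + 1/p)/(10 + p)
j(z(6)) - 133*(-307) = (1 + 4²)/(4*(10 + 4)) - 133*(-307) = (¼)*(1 + 16)/14 + 40831 = (¼)*(1/14)*17 + 40831 = 17/56 + 40831 = 2286553/56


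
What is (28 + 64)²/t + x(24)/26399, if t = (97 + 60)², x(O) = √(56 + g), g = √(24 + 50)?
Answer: 8464/24649 + √(56 + √74)/26399 ≈ 0.34369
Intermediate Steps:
g = √74 ≈ 8.6023
x(O) = √(56 + √74)
t = 24649 (t = 157² = 24649)
(28 + 64)²/t + x(24)/26399 = (28 + 64)²/24649 + √(56 + √74)/26399 = 92²*(1/24649) + √(56 + √74)*(1/26399) = 8464*(1/24649) + √(56 + √74)/26399 = 8464/24649 + √(56 + √74)/26399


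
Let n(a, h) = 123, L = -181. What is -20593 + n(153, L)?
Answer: -20470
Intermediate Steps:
-20593 + n(153, L) = -20593 + 123 = -20470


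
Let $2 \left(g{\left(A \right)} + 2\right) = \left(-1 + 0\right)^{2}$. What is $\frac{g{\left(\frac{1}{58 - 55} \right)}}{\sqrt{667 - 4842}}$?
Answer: $\frac{3 i \sqrt{167}}{1670} \approx 0.023215 i$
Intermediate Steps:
$g{\left(A \right)} = - \frac{3}{2}$ ($g{\left(A \right)} = -2 + \frac{\left(-1 + 0\right)^{2}}{2} = -2 + \frac{\left(-1\right)^{2}}{2} = -2 + \frac{1}{2} \cdot 1 = -2 + \frac{1}{2} = - \frac{3}{2}$)
$\frac{g{\left(\frac{1}{58 - 55} \right)}}{\sqrt{667 - 4842}} = - \frac{3}{2 \sqrt{667 - 4842}} = - \frac{3}{2 \sqrt{-4175}} = - \frac{3}{2 \cdot 5 i \sqrt{167}} = - \frac{3 \left(- \frac{i \sqrt{167}}{835}\right)}{2} = \frac{3 i \sqrt{167}}{1670}$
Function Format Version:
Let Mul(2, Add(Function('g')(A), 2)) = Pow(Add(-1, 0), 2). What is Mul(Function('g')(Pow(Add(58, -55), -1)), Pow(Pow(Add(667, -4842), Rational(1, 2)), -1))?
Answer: Mul(Rational(3, 1670), I, Pow(167, Rational(1, 2))) ≈ Mul(0.023215, I)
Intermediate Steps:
Function('g')(A) = Rational(-3, 2) (Function('g')(A) = Add(-2, Mul(Rational(1, 2), Pow(Add(-1, 0), 2))) = Add(-2, Mul(Rational(1, 2), Pow(-1, 2))) = Add(-2, Mul(Rational(1, 2), 1)) = Add(-2, Rational(1, 2)) = Rational(-3, 2))
Mul(Function('g')(Pow(Add(58, -55), -1)), Pow(Pow(Add(667, -4842), Rational(1, 2)), -1)) = Mul(Rational(-3, 2), Pow(Pow(Add(667, -4842), Rational(1, 2)), -1)) = Mul(Rational(-3, 2), Pow(Pow(-4175, Rational(1, 2)), -1)) = Mul(Rational(-3, 2), Pow(Mul(5, I, Pow(167, Rational(1, 2))), -1)) = Mul(Rational(-3, 2), Mul(Rational(-1, 835), I, Pow(167, Rational(1, 2)))) = Mul(Rational(3, 1670), I, Pow(167, Rational(1, 2)))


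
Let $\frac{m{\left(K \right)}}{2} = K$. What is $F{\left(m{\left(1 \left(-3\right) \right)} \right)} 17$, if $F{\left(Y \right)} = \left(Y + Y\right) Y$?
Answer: $1224$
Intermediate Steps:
$m{\left(K \right)} = 2 K$
$F{\left(Y \right)} = 2 Y^{2}$ ($F{\left(Y \right)} = 2 Y Y = 2 Y^{2}$)
$F{\left(m{\left(1 \left(-3\right) \right)} \right)} 17 = 2 \left(2 \cdot 1 \left(-3\right)\right)^{2} \cdot 17 = 2 \left(2 \left(-3\right)\right)^{2} \cdot 17 = 2 \left(-6\right)^{2} \cdot 17 = 2 \cdot 36 \cdot 17 = 72 \cdot 17 = 1224$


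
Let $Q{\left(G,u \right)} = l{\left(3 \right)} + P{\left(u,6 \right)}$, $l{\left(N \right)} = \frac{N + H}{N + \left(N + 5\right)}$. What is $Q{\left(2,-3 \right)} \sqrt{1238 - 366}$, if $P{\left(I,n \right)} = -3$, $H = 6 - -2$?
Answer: $- 4 \sqrt{218} \approx -59.059$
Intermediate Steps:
$H = 8$ ($H = 6 + 2 = 8$)
$l{\left(N \right)} = \frac{8 + N}{5 + 2 N}$ ($l{\left(N \right)} = \frac{N + 8}{N + \left(N + 5\right)} = \frac{8 + N}{N + \left(5 + N\right)} = \frac{8 + N}{5 + 2 N}$)
$Q{\left(G,u \right)} = -2$ ($Q{\left(G,u \right)} = \frac{8 + 3}{5 + 2 \cdot 3} - 3 = \frac{1}{5 + 6} \cdot 11 - 3 = \frac{1}{11} \cdot 11 - 3 = 1 - 3 = -2$)
$Q{\left(2,-3 \right)} \sqrt{1238 - 366} = - 2 \sqrt{1238 - 366} = - 2 \sqrt{872} = - 2 \cdot 2 \sqrt{218} = - 4 \sqrt{218}$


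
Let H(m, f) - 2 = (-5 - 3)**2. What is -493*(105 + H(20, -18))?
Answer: -84303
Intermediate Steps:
H(m, f) = 66 (H(m, f) = 2 + (-5 - 3)**2 = 2 + (-8)**2 = 2 + 64 = 66)
-493*(105 + H(20, -18)) = -493*(105 + 66) = -493*171 = -84303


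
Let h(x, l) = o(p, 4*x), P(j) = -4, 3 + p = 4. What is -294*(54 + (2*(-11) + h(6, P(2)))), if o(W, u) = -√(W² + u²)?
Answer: -9408 + 294*√577 ≈ -2345.9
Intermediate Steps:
p = 1 (p = -3 + 4 = 1)
h(x, l) = -√(1 + 16*x²) (h(x, l) = -√(1² + (4*x)²) = -√(1 + 16*x²))
-294*(54 + (2*(-11) + h(6, P(2)))) = -294*(54 + (2*(-11) - √(1 + 16*6²))) = -294*(54 + (-22 - √(1 + 16*36))) = -294*(54 + (-22 - √(1 + 576))) = -294*(54 + (-22 - √577)) = -294*(32 - √577) = -9408 + 294*√577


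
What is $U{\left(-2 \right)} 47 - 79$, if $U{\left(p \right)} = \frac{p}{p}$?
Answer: $-32$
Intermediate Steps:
$U{\left(p \right)} = 1$
$U{\left(-2 \right)} 47 - 79 = 1 \cdot 47 - 79 = 47 - 79 = -32$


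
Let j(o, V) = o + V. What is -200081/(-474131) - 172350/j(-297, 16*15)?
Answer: 3891803927/1286927 ≈ 3024.1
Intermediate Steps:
j(o, V) = V + o
-200081/(-474131) - 172350/j(-297, 16*15) = -200081/(-474131) - 172350/(16*15 - 297) = -200081*(-1/474131) - 172350/(240 - 297) = 28583/67733 - 172350/(-57) = 28583/67733 - 172350*(-1/57) = 28583/67733 + 57450/19 = 3891803927/1286927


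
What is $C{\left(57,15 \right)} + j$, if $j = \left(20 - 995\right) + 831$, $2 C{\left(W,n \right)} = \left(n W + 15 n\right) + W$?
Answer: $\frac{849}{2} \approx 424.5$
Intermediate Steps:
$C{\left(W,n \right)} = \frac{W}{2} + \frac{15 n}{2} + \frac{W n}{2}$ ($C{\left(W,n \right)} = \frac{\left(n W + 15 n\right) + W}{2} = \frac{\left(W n + 15 n\right) + W}{2} = \frac{\left(15 n + W n\right) + W}{2} = \frac{W + 15 n + W n}{2} = \frac{W}{2} + \frac{15 n}{2} + \frac{W n}{2}$)
$j = -144$ ($j = -975 + 831 = -144$)
$C{\left(57,15 \right)} + j = \left(\frac{1}{2} \cdot 57 + \frac{15}{2} \cdot 15 + \frac{1}{2} \cdot 57 \cdot 15\right) - 144 = \left(\frac{57}{2} + \frac{225}{2} + \frac{855}{2}\right) - 144 = \frac{1137}{2} - 144 = \frac{849}{2}$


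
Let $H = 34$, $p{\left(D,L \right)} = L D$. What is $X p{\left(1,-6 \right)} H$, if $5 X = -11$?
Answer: $\frac{2244}{5} \approx 448.8$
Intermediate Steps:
$p{\left(D,L \right)} = D L$
$X = - \frac{11}{5}$ ($X = \frac{1}{5} \left(-11\right) = - \frac{11}{5} \approx -2.2$)
$X p{\left(1,-6 \right)} H = - \frac{11 \cdot 1 \left(-6\right)}{5} \cdot 34 = \left(- \frac{11}{5}\right) \left(-6\right) 34 = \frac{66}{5} \cdot 34 = \frac{2244}{5}$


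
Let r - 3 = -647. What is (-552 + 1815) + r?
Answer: 619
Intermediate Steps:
r = -644 (r = 3 - 647 = -644)
(-552 + 1815) + r = (-552 + 1815) - 644 = 1263 - 644 = 619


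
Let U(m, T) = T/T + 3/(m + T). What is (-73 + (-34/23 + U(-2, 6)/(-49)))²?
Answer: 2302752169/414736 ≈ 5552.3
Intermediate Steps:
U(m, T) = 1 + 3/(T + m)
(-73 + (-34/23 + U(-2, 6)/(-49)))² = (-73 + (-34/23 + ((3 + 6 - 2)/(6 - 2))/(-49)))² = (-73 + (-34*1/23 + (7/4)*(-1/49)))² = (-73 + (-34/23 + ((¼)*7)*(-1/49)))² = (-73 + (-34/23 + (7/4)*(-1/49)))² = (-73 + (-34/23 - 1/28))² = (-73 - 975/644)² = (-47987/644)² = 2302752169/414736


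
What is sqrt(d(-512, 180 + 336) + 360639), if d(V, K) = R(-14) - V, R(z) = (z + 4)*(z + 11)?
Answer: sqrt(361181) ≈ 600.98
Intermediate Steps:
R(z) = (4 + z)*(11 + z)
d(V, K) = 30 - V (d(V, K) = (44 + (-14)**2 + 15*(-14)) - V = (44 + 196 - 210) - V = 30 - V)
sqrt(d(-512, 180 + 336) + 360639) = sqrt((30 - 1*(-512)) + 360639) = sqrt((30 + 512) + 360639) = sqrt(542 + 360639) = sqrt(361181)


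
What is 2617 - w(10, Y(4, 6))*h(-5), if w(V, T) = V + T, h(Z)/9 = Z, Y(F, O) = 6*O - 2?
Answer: 4597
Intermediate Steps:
Y(F, O) = -2 + 6*O
h(Z) = 9*Z
w(V, T) = T + V
2617 - w(10, Y(4, 6))*h(-5) = 2617 - ((-2 + 6*6) + 10)*9*(-5) = 2617 - ((-2 + 36) + 10)*(-45) = 2617 - (34 + 10)*(-45) = 2617 - 44*(-45) = 2617 - 1*(-1980) = 2617 + 1980 = 4597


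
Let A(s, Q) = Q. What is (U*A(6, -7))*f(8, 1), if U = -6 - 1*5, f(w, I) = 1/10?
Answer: 77/10 ≈ 7.7000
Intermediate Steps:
f(w, I) = 1/10
U = -11 (U = -6 - 5 = -11)
(U*A(6, -7))*f(8, 1) = -11*(-7)*(1/10) = 77*(1/10) = 77/10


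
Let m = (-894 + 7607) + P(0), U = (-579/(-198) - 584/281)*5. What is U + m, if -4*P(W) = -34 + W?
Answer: 62367692/9273 ≈ 6725.7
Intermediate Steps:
P(W) = 17/2 - W/4 (P(W) = -(-34 + W)/4 = 17/2 - W/4)
U = 78445/18546 (U = (-579*(-1/198) - 584*1/281)*5 = (193/66 - 584/281)*5 = (15689/18546)*5 = 78445/18546 ≈ 4.2298)
m = 13443/2 (m = (-894 + 7607) + (17/2 - 1/4*0) = 6713 + (17/2 + 0) = 6713 + 17/2 = 13443/2 ≈ 6721.5)
U + m = 78445/18546 + 13443/2 = 62367692/9273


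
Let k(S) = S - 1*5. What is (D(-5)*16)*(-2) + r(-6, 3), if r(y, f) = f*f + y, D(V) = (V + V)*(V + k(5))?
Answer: -1597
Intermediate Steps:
k(S) = -5 + S (k(S) = S - 5 = -5 + S)
D(V) = 2*V**2 (D(V) = (V + V)*(V + (-5 + 5)) = (2*V)*(V + 0) = (2*V)*V = 2*V**2)
r(y, f) = y + f**2 (r(y, f) = f**2 + y = y + f**2)
(D(-5)*16)*(-2) + r(-6, 3) = ((2*(-5)**2)*16)*(-2) + (-6 + 3**2) = ((2*25)*16)*(-2) + (-6 + 9) = (50*16)*(-2) + 3 = 800*(-2) + 3 = -1600 + 3 = -1597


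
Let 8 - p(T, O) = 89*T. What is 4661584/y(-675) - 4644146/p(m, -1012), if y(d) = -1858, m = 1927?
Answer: -395404762406/159318855 ≈ -2481.8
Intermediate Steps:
p(T, O) = 8 - 89*T
4661584/y(-675) - 4644146/p(m, -1012) = 4661584/(-1858) - 4644146/(8 - 89*1927) = 4661584*(-1/1858) - 4644146/(8 - 171503) = -2330792/929 - 4644146/(-171495) = -2330792/929 - 4644146*(-1/171495) = -2330792/929 + 4644146/171495 = -395404762406/159318855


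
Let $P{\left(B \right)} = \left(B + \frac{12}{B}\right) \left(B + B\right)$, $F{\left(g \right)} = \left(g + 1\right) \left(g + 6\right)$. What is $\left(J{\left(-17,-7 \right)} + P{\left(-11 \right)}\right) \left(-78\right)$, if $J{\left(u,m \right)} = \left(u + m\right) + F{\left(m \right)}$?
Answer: $-19344$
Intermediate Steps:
$F{\left(g \right)} = \left(1 + g\right) \left(6 + g\right)$
$J{\left(u,m \right)} = 6 + u + m^{2} + 8 m$ ($J{\left(u,m \right)} = \left(u + m\right) + \left(6 + m^{2} + 7 m\right) = \left(m + u\right) + \left(6 + m^{2} + 7 m\right) = 6 + u + m^{2} + 8 m$)
$P{\left(B \right)} = 2 B \left(B + \frac{12}{B}\right)$ ($P{\left(B \right)} = \left(B + \frac{12}{B}\right) 2 B = 2 B \left(B + \frac{12}{B}\right)$)
$\left(J{\left(-17,-7 \right)} + P{\left(-11 \right)}\right) \left(-78\right) = \left(\left(6 - 17 + \left(-7\right)^{2} + 8 \left(-7\right)\right) + \left(24 + 2 \left(-11\right)^{2}\right)\right) \left(-78\right) = \left(\left(6 - 17 + 49 - 56\right) + \left(24 + 2 \cdot 121\right)\right) \left(-78\right) = \left(-18 + \left(24 + 242\right)\right) \left(-78\right) = \left(-18 + 266\right) \left(-78\right) = 248 \left(-78\right) = -19344$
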